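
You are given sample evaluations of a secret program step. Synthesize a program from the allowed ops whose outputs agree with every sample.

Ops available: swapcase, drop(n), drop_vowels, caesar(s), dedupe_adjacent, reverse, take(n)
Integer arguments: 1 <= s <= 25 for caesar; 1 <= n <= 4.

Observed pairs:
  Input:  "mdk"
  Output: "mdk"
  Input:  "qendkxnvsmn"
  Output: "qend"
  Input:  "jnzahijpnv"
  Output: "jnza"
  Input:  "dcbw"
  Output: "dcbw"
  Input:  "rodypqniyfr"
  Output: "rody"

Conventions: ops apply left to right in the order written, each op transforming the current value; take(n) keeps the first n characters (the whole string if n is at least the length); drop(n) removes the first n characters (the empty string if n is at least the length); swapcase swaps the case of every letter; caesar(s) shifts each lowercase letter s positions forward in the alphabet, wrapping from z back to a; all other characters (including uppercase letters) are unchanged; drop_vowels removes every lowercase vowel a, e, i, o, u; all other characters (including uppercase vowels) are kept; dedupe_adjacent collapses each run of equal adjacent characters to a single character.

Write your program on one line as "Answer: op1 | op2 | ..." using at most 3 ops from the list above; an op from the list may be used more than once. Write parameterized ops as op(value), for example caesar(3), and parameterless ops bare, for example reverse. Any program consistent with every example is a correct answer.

swapcase | take(4) | swapcase

Check, running the answer program on each example:
  "mdk" -> "MDK" -> "MDK" -> "mdk"
  "qendkxnvsmn" -> "QENDKXNVSMN" -> "QEND" -> "qend"
  "jnzahijpnv" -> "JNZAHIJPNV" -> "JNZA" -> "jnza"
  "dcbw" -> "DCBW" -> "DCBW" -> "dcbw"
  "rodypqniyfr" -> "RODYPQNIYFR" -> "RODY" -> "rody"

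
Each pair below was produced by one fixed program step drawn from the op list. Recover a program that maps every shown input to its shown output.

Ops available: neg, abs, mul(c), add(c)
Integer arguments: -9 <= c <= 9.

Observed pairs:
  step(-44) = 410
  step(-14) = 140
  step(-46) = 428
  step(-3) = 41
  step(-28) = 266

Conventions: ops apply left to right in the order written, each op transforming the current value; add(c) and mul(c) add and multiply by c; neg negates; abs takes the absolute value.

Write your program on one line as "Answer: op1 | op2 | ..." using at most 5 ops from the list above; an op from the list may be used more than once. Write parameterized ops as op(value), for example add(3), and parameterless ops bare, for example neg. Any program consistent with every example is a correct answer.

mul(9) | abs | add(7) | add(7)

Check, running the answer program on each example:
  -44 -> -396 -> 396 -> 403 -> 410
  -14 -> -126 -> 126 -> 133 -> 140
  -46 -> -414 -> 414 -> 421 -> 428
  -3 -> -27 -> 27 -> 34 -> 41
  -28 -> -252 -> 252 -> 259 -> 266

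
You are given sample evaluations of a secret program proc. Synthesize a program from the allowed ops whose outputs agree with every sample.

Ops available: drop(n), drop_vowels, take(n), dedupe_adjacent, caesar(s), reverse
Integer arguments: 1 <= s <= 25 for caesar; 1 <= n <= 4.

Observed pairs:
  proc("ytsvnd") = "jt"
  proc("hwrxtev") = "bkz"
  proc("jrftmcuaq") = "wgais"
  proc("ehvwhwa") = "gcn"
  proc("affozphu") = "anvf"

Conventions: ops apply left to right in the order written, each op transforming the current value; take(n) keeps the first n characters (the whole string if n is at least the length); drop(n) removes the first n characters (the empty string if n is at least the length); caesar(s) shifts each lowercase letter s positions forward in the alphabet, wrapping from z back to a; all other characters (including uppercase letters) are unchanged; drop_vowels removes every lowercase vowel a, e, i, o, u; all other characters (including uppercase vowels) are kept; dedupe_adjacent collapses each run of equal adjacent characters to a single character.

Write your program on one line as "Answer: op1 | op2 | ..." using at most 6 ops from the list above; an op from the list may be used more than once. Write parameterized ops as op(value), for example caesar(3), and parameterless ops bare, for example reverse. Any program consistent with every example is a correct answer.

caesar(14) | caesar(6) | caesar(12) | drop(4) | reverse

Check, running the answer program on each example:
  "ytsvnd" -> "mhgjbr" -> "snmphx" -> "ezybtj" -> "tj" -> "jt"
  "hwrxtev" -> "vkflhsj" -> "bqlrnyp" -> "ncxdzkb" -> "zkb" -> "bkz"
  "jrftmcuaq" -> "xfthaqioe" -> "dlzngwouk" -> "pxlzsiagw" -> "siagw" -> "wgais"
  "ehvwhwa" -> "svjkvko" -> "ybpqbqu" -> "knbcncg" -> "ncg" -> "gcn"
  "affozphu" -> "ottcndvi" -> "uzzitjbo" -> "gllufvna" -> "fvna" -> "anvf"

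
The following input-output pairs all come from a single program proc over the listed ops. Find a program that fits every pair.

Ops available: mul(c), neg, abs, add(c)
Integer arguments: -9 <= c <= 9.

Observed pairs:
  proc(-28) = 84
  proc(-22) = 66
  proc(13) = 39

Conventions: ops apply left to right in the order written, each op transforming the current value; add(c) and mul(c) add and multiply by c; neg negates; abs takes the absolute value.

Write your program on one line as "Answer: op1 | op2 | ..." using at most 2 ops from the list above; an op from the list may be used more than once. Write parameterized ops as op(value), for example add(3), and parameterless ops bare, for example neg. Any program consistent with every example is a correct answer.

abs | mul(3)

Check, running the answer program on each example:
  -28 -> 28 -> 84
  -22 -> 22 -> 66
  13 -> 13 -> 39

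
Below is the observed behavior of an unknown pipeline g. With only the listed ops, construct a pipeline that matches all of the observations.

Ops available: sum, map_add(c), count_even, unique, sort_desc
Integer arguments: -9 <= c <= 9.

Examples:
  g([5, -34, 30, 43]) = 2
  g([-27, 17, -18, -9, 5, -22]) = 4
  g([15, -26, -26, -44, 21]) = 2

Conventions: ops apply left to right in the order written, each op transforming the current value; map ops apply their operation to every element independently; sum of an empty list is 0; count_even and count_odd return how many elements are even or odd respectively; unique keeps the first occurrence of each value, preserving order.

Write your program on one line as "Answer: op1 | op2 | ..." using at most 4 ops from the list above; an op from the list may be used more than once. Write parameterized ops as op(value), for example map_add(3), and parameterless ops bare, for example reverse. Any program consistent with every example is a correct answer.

map_add(9) | map_add(2) | sort_desc | count_even

Check, running the answer program on each example:
  [5, -34, 30, 43] -> [14, -25, 39, 52] -> [16, -23, 41, 54] -> [54, 41, 16, -23] -> 2
  [-27, 17, -18, -9, 5, -22] -> [-18, 26, -9, 0, 14, -13] -> [-16, 28, -7, 2, 16, -11] -> [28, 16, 2, -7, -11, -16] -> 4
  [15, -26, -26, -44, 21] -> [24, -17, -17, -35, 30] -> [26, -15, -15, -33, 32] -> [32, 26, -15, -15, -33] -> 2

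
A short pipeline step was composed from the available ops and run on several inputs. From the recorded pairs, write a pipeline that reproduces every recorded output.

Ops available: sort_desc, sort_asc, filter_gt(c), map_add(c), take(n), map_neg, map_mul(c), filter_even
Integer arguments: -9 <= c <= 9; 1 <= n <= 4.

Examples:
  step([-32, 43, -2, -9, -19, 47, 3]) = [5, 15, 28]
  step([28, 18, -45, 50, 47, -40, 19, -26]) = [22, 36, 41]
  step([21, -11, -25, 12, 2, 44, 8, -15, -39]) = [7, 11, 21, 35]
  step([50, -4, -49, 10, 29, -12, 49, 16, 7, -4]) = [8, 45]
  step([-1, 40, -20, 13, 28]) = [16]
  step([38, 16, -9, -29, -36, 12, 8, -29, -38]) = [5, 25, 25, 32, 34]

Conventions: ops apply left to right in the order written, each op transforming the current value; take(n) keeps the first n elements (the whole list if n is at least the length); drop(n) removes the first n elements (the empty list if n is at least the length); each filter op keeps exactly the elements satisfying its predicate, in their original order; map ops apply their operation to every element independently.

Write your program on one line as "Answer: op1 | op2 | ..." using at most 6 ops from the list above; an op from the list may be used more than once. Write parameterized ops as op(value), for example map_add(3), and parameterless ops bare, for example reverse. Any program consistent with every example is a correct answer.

sort_asc | map_add(3) | map_neg | map_add(-1) | filter_gt(3) | sort_asc

Check, running the answer program on each example:
  [-32, 43, -2, -9, -19, 47, 3] -> [-32, -19, -9, -2, 3, 43, 47] -> [-29, -16, -6, 1, 6, 46, 50] -> [29, 16, 6, -1, -6, -46, -50] -> [28, 15, 5, -2, -7, -47, -51] -> [28, 15, 5] -> [5, 15, 28]
  [28, 18, -45, 50, 47, -40, 19, -26] -> [-45, -40, -26, 18, 19, 28, 47, 50] -> [-42, -37, -23, 21, 22, 31, 50, 53] -> [42, 37, 23, -21, -22, -31, -50, -53] -> [41, 36, 22, -22, -23, -32, -51, -54] -> [41, 36, 22] -> [22, 36, 41]
  [21, -11, -25, 12, 2, 44, 8, -15, -39] -> [-39, -25, -15, -11, 2, 8, 12, 21, 44] -> [-36, -22, -12, -8, 5, 11, 15, 24, 47] -> [36, 22, 12, 8, -5, -11, -15, -24, -47] -> [35, 21, 11, 7, -6, -12, -16, -25, -48] -> [35, 21, 11, 7] -> [7, 11, 21, 35]
  [50, -4, -49, 10, 29, -12, 49, 16, 7, -4] -> [-49, -12, -4, -4, 7, 10, 16, 29, 49, 50] -> [-46, -9, -1, -1, 10, 13, 19, 32, 52, 53] -> [46, 9, 1, 1, -10, -13, -19, -32, -52, -53] -> [45, 8, 0, 0, -11, -14, -20, -33, -53, -54] -> [45, 8] -> [8, 45]
  [-1, 40, -20, 13, 28] -> [-20, -1, 13, 28, 40] -> [-17, 2, 16, 31, 43] -> [17, -2, -16, -31, -43] -> [16, -3, -17, -32, -44] -> [16] -> [16]
  [38, 16, -9, -29, -36, 12, 8, -29, -38] -> [-38, -36, -29, -29, -9, 8, 12, 16, 38] -> [-35, -33, -26, -26, -6, 11, 15, 19, 41] -> [35, 33, 26, 26, 6, -11, -15, -19, -41] -> [34, 32, 25, 25, 5, -12, -16, -20, -42] -> [34, 32, 25, 25, 5] -> [5, 25, 25, 32, 34]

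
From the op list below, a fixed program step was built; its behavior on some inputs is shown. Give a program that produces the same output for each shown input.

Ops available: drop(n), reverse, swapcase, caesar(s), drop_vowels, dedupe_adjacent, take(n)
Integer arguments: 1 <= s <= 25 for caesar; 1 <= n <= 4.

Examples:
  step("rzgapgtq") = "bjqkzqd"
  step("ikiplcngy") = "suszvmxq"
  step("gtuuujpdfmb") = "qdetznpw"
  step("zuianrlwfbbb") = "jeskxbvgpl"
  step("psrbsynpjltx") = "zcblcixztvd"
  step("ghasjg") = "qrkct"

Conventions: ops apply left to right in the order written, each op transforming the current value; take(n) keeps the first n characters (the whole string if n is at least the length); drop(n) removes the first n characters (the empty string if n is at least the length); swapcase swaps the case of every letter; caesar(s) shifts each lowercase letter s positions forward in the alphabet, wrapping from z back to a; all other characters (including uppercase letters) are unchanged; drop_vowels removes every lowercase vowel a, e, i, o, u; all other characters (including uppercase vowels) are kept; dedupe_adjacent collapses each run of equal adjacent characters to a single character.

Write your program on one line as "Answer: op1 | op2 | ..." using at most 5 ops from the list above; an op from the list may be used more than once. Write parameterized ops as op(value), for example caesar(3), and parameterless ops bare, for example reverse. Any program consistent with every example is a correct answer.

reverse | drop(1) | caesar(10) | reverse | dedupe_adjacent

Check, running the answer program on each example:
  "rzgapgtq" -> "qtgpagzr" -> "tgpagzr" -> "dqzkqjb" -> "bjqkzqd" -> "bjqkzqd"
  "ikiplcngy" -> "ygnclpiki" -> "gnclpiki" -> "qxmvzsus" -> "suszvmxq" -> "suszvmxq"
  "gtuuujpdfmb" -> "bmfdpjuuutg" -> "mfdpjuuutg" -> "wpnzteeedq" -> "qdeeetznpw" -> "qdetznpw"
  "zuianrlwfbbb" -> "bbbfwlrnaiuz" -> "bbfwlrnaiuz" -> "llpgvbxksej" -> "jeskxbvgpll" -> "jeskxbvgpl"
  "psrbsynpjltx" -> "xtljpnysbrsp" -> "tljpnysbrsp" -> "dvtzxiclbcz" -> "zcblcixztvd" -> "zcblcixztvd"
  "ghasjg" -> "gjsahg" -> "jsahg" -> "tckrq" -> "qrkct" -> "qrkct"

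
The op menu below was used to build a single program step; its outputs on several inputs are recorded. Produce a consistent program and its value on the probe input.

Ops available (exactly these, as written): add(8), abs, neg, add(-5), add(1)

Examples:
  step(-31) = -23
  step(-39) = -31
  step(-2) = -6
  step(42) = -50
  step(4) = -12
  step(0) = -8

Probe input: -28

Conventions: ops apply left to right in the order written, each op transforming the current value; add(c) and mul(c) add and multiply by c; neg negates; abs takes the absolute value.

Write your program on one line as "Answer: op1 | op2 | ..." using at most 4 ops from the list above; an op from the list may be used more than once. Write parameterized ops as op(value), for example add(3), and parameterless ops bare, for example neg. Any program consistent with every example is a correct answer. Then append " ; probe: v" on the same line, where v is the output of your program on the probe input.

add(8) | abs | neg ; probe: -20

Check, running the answer program on each example:
  -31 -> -23 -> 23 -> -23
  -39 -> -31 -> 31 -> -31
  -2 -> 6 -> 6 -> -6
  42 -> 50 -> 50 -> -50
  4 -> 12 -> 12 -> -12
  0 -> 8 -> 8 -> -8
  probe: -28 -> -20 -> 20 -> -20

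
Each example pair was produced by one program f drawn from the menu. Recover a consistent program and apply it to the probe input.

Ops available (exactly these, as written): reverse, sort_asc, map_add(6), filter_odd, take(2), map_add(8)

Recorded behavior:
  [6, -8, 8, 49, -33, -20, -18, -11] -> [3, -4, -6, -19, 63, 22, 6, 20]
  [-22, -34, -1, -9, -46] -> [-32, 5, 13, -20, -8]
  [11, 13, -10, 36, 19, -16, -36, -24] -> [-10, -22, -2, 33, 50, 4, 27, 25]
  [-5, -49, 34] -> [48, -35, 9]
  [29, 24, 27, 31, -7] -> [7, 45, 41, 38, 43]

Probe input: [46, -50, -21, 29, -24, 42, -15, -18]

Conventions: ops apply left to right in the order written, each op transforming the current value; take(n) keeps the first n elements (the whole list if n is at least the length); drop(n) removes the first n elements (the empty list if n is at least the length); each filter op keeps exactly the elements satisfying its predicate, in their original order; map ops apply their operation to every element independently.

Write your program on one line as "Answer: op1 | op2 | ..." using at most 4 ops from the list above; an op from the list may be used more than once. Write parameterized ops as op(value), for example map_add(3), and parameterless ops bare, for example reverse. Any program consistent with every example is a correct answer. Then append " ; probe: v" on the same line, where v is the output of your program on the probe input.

reverse | map_add(6) | map_add(8) ; probe: [-4, -1, 56, -10, 43, -7, -36, 60]

Check, running the answer program on each example:
  [6, -8, 8, 49, -33, -20, -18, -11] -> [-11, -18, -20, -33, 49, 8, -8, 6] -> [-5, -12, -14, -27, 55, 14, -2, 12] -> [3, -4, -6, -19, 63, 22, 6, 20]
  [-22, -34, -1, -9, -46] -> [-46, -9, -1, -34, -22] -> [-40, -3, 5, -28, -16] -> [-32, 5, 13, -20, -8]
  [11, 13, -10, 36, 19, -16, -36, -24] -> [-24, -36, -16, 19, 36, -10, 13, 11] -> [-18, -30, -10, 25, 42, -4, 19, 17] -> [-10, -22, -2, 33, 50, 4, 27, 25]
  [-5, -49, 34] -> [34, -49, -5] -> [40, -43, 1] -> [48, -35, 9]
  [29, 24, 27, 31, -7] -> [-7, 31, 27, 24, 29] -> [-1, 37, 33, 30, 35] -> [7, 45, 41, 38, 43]
  probe: [46, -50, -21, 29, -24, 42, -15, -18] -> [-18, -15, 42, -24, 29, -21, -50, 46] -> [-12, -9, 48, -18, 35, -15, -44, 52] -> [-4, -1, 56, -10, 43, -7, -36, 60]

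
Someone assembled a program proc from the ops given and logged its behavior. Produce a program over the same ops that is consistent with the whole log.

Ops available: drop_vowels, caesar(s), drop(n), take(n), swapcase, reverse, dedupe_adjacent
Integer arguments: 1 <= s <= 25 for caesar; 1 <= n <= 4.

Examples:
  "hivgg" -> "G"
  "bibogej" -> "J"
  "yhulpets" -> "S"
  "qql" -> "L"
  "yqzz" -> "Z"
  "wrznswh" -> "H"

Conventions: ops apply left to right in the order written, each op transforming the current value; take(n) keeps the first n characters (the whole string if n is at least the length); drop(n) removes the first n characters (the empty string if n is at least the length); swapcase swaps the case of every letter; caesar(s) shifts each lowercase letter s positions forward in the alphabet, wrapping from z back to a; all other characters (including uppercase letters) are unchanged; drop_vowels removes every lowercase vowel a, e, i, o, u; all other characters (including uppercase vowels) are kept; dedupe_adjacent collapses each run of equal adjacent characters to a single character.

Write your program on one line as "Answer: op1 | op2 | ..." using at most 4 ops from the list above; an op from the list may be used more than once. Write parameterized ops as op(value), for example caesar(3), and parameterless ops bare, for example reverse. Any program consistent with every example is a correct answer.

drop_vowels | reverse | take(1) | swapcase

Check, running the answer program on each example:
  "hivgg" -> "hvgg" -> "ggvh" -> "g" -> "G"
  "bibogej" -> "bbgj" -> "jgbb" -> "j" -> "J"
  "yhulpets" -> "yhlpts" -> "stplhy" -> "s" -> "S"
  "qql" -> "qql" -> "lqq" -> "l" -> "L"
  "yqzz" -> "yqzz" -> "zzqy" -> "z" -> "Z"
  "wrznswh" -> "wrznswh" -> "hwsnzrw" -> "h" -> "H"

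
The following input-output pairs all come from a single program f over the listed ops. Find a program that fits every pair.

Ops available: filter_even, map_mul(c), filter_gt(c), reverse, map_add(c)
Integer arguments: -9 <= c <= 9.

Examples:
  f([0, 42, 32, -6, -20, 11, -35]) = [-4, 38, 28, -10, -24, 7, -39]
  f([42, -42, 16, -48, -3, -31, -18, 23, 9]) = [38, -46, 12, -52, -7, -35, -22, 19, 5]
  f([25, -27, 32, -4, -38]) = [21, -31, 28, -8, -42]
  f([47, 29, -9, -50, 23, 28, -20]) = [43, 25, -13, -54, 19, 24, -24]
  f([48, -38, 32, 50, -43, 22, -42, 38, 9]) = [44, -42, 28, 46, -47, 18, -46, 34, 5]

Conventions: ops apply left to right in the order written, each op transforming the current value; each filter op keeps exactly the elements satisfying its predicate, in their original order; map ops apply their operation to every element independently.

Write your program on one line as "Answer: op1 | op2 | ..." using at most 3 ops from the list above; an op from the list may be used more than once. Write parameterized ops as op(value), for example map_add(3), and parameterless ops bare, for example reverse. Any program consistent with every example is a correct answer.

map_add(-3) | map_add(-1)

Check, running the answer program on each example:
  [0, 42, 32, -6, -20, 11, -35] -> [-3, 39, 29, -9, -23, 8, -38] -> [-4, 38, 28, -10, -24, 7, -39]
  [42, -42, 16, -48, -3, -31, -18, 23, 9] -> [39, -45, 13, -51, -6, -34, -21, 20, 6] -> [38, -46, 12, -52, -7, -35, -22, 19, 5]
  [25, -27, 32, -4, -38] -> [22, -30, 29, -7, -41] -> [21, -31, 28, -8, -42]
  [47, 29, -9, -50, 23, 28, -20] -> [44, 26, -12, -53, 20, 25, -23] -> [43, 25, -13, -54, 19, 24, -24]
  [48, -38, 32, 50, -43, 22, -42, 38, 9] -> [45, -41, 29, 47, -46, 19, -45, 35, 6] -> [44, -42, 28, 46, -47, 18, -46, 34, 5]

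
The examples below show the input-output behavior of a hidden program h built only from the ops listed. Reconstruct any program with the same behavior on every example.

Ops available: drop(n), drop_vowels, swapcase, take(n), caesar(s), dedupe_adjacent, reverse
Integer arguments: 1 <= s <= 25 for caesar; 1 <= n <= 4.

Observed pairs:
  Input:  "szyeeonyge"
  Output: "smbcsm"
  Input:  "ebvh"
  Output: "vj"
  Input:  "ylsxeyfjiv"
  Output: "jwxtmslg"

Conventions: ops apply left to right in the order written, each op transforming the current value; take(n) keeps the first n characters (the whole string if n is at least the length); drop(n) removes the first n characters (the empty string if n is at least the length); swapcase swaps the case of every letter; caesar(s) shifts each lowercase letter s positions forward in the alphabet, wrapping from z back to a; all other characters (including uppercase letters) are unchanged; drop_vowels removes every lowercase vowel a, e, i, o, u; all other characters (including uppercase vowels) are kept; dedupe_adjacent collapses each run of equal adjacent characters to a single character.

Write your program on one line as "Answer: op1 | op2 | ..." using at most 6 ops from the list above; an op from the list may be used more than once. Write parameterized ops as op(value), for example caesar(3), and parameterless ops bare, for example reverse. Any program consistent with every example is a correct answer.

dedupe_adjacent | drop(2) | reverse | caesar(14) | drop_vowels

Check, running the answer program on each example:
  "szyeeonyge" -> "szyeonyge" -> "yeonyge" -> "egynoey" -> "sumbcsm" -> "smbcsm"
  "ebvh" -> "ebvh" -> "vh" -> "hv" -> "vj" -> "vj"
  "ylsxeyfjiv" -> "ylsxeyfjiv" -> "sxeyfjiv" -> "vijfyexs" -> "jwxtmslg" -> "jwxtmslg"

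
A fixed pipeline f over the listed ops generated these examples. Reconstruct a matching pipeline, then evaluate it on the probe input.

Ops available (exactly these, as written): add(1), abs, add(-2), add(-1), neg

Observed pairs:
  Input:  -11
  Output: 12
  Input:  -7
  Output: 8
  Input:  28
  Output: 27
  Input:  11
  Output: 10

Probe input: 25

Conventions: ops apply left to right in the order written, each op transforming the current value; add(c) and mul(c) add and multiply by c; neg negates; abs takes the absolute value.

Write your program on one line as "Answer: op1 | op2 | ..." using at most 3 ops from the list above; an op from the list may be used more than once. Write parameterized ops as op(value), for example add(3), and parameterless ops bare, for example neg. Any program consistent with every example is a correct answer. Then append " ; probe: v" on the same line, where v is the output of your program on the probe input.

add(-1) | abs ; probe: 24

Check, running the answer program on each example:
  -11 -> -12 -> 12
  -7 -> -8 -> 8
  28 -> 27 -> 27
  11 -> 10 -> 10
  probe: 25 -> 24 -> 24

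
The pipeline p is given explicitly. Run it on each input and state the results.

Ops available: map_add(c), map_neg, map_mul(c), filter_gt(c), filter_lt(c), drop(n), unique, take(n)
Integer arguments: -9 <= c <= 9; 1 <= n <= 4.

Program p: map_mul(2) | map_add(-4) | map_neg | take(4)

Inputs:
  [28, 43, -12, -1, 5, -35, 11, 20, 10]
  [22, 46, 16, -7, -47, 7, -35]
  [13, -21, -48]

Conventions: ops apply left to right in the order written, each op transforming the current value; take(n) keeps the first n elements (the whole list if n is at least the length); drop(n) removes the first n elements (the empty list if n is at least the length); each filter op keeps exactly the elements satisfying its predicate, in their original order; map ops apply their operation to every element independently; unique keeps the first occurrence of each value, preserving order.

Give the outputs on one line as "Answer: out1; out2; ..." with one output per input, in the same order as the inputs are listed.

Execution, op by op:
  [28, 43, -12, -1, 5, -35, 11, 20, 10] -> [56, 86, -24, -2, 10, -70, 22, 40, 20] -> [52, 82, -28, -6, 6, -74, 18, 36, 16] -> [-52, -82, 28, 6, -6, 74, -18, -36, -16] -> [-52, -82, 28, 6]
  [22, 46, 16, -7, -47, 7, -35] -> [44, 92, 32, -14, -94, 14, -70] -> [40, 88, 28, -18, -98, 10, -74] -> [-40, -88, -28, 18, 98, -10, 74] -> [-40, -88, -28, 18]
  [13, -21, -48] -> [26, -42, -96] -> [22, -46, -100] -> [-22, 46, 100] -> [-22, 46, 100]

[-52, -82, 28, 6]; [-40, -88, -28, 18]; [-22, 46, 100]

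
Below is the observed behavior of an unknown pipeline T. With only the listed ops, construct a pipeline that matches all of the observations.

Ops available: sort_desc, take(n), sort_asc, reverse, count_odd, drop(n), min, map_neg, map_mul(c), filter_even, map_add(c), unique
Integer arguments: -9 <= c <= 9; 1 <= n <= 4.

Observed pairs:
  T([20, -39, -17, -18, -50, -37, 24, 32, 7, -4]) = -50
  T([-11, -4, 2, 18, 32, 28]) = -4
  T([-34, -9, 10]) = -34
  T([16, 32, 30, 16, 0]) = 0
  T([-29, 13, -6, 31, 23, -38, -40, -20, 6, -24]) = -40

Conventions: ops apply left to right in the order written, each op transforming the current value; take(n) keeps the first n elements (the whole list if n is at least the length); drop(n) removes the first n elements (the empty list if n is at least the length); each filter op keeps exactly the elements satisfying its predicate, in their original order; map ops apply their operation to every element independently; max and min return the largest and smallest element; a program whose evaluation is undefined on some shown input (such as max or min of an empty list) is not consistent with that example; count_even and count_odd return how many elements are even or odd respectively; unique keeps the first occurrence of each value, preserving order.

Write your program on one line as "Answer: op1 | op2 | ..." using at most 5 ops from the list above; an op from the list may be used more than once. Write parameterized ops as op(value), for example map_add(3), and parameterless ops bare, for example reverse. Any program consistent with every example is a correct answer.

sort_desc | reverse | filter_even | reverse | min

Check, running the answer program on each example:
  [20, -39, -17, -18, -50, -37, 24, 32, 7, -4] -> [32, 24, 20, 7, -4, -17, -18, -37, -39, -50] -> [-50, -39, -37, -18, -17, -4, 7, 20, 24, 32] -> [-50, -18, -4, 20, 24, 32] -> [32, 24, 20, -4, -18, -50] -> -50
  [-11, -4, 2, 18, 32, 28] -> [32, 28, 18, 2, -4, -11] -> [-11, -4, 2, 18, 28, 32] -> [-4, 2, 18, 28, 32] -> [32, 28, 18, 2, -4] -> -4
  [-34, -9, 10] -> [10, -9, -34] -> [-34, -9, 10] -> [-34, 10] -> [10, -34] -> -34
  [16, 32, 30, 16, 0] -> [32, 30, 16, 16, 0] -> [0, 16, 16, 30, 32] -> [0, 16, 16, 30, 32] -> [32, 30, 16, 16, 0] -> 0
  [-29, 13, -6, 31, 23, -38, -40, -20, 6, -24] -> [31, 23, 13, 6, -6, -20, -24, -29, -38, -40] -> [-40, -38, -29, -24, -20, -6, 6, 13, 23, 31] -> [-40, -38, -24, -20, -6, 6] -> [6, -6, -20, -24, -38, -40] -> -40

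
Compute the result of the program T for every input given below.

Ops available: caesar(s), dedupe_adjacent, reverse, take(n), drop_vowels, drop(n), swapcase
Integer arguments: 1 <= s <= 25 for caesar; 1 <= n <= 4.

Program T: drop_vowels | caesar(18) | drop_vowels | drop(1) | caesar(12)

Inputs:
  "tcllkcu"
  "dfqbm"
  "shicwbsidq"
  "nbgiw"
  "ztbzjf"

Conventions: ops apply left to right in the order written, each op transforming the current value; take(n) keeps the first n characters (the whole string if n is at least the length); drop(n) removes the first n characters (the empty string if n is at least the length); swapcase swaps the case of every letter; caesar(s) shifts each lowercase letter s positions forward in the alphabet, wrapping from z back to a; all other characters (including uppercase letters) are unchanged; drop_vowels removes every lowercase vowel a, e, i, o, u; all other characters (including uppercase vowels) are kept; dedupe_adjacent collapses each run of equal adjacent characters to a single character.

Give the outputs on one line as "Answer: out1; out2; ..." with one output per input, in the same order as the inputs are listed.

"ppo"; "jf"; "lfwh"; "fk"; "xfdnj"

Execution, op by op:
  "tcllkcu" -> "tcllkc" -> "luddcu" -> "lddc" -> "ddc" -> "ppo"
  "dfqbm" -> "dfqbm" -> "vxite" -> "vxt" -> "xt" -> "jf"
  "shicwbsidq" -> "shcwbsdq" -> "kzuotkvi" -> "kztkv" -> "ztkv" -> "lfwh"
  "nbgiw" -> "nbgw" -> "ftyo" -> "fty" -> "ty" -> "fk"
  "ztbzjf" -> "ztbzjf" -> "rltrbx" -> "rltrbx" -> "ltrbx" -> "xfdnj"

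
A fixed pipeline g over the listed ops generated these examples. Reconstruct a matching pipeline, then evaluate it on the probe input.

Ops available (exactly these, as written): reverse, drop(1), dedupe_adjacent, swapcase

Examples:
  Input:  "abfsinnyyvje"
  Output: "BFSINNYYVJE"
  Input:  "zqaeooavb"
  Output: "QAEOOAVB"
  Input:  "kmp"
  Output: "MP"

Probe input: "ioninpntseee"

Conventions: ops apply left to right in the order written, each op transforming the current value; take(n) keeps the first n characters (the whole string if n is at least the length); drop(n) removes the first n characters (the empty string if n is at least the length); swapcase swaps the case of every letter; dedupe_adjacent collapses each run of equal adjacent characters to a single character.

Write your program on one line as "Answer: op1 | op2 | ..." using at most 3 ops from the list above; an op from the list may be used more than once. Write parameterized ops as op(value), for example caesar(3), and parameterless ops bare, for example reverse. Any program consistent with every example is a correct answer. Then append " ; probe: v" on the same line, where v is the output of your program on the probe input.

swapcase | drop(1) ; probe: "ONINPNTSEEE"

Check, running the answer program on each example:
  "abfsinnyyvje" -> "ABFSINNYYVJE" -> "BFSINNYYVJE"
  "zqaeooavb" -> "ZQAEOOAVB" -> "QAEOOAVB"
  "kmp" -> "KMP" -> "MP"
  probe: "ioninpntseee" -> "IONINPNTSEEE" -> "ONINPNTSEEE"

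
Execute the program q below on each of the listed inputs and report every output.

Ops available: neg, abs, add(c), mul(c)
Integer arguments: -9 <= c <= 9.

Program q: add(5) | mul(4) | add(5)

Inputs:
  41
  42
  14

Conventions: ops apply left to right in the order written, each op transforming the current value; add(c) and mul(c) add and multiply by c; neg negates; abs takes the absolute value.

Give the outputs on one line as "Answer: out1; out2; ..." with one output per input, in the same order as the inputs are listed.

189; 193; 81

Execution, op by op:
  41 -> 46 -> 184 -> 189
  42 -> 47 -> 188 -> 193
  14 -> 19 -> 76 -> 81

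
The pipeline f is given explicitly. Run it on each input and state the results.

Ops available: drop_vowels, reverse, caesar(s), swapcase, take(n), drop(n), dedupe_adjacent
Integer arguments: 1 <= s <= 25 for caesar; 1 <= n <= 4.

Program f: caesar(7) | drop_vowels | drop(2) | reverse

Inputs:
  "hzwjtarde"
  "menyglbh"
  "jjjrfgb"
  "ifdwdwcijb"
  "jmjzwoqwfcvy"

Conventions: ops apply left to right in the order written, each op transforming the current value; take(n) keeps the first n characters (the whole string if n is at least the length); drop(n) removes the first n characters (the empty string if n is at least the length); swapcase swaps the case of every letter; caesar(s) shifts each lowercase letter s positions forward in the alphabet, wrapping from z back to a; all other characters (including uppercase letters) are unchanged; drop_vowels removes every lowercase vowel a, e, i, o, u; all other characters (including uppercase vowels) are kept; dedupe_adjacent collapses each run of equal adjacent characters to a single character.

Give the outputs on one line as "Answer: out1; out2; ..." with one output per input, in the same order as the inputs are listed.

"lkyhq"; "snf"; "nmyq"; "qpjdkdk"; "fcjmdxvdgq"

Execution, op by op:
  "hzwjtarde" -> "ogdqahykl" -> "gdqhykl" -> "qhykl" -> "lkyhq"
  "menyglbh" -> "tlufnsio" -> "tlfns" -> "fns" -> "snf"
  "jjjrfgb" -> "qqqymni" -> "qqqymn" -> "qymn" -> "nmyq"
  "ifdwdwcijb" -> "pmkdkdjpqi" -> "pmkdkdjpq" -> "kdkdjpq" -> "qpjdkdk"
  "jmjzwoqwfcvy" -> "qtqgdvxdmjcf" -> "qtqgdvxdmjcf" -> "qgdvxdmjcf" -> "fcjmdxvdgq"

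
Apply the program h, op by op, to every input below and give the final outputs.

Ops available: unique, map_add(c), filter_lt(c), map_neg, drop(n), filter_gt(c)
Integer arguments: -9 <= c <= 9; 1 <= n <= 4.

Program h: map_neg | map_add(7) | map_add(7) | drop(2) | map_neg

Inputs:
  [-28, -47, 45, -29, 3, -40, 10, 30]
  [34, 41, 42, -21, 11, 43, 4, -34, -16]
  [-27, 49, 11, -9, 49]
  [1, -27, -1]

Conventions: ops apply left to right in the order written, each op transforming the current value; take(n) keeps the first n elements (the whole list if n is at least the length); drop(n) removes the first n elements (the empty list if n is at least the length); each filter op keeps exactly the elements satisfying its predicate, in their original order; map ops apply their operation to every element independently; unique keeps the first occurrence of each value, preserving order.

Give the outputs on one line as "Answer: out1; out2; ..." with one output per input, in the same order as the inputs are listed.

[31, -43, -11, -54, -4, 16]; [28, -35, -3, 29, -10, -48, -30]; [-3, -23, 35]; [-15]

Execution, op by op:
  [-28, -47, 45, -29, 3, -40, 10, 30] -> [28, 47, -45, 29, -3, 40, -10, -30] -> [35, 54, -38, 36, 4, 47, -3, -23] -> [42, 61, -31, 43, 11, 54, 4, -16] -> [-31, 43, 11, 54, 4, -16] -> [31, -43, -11, -54, -4, 16]
  [34, 41, 42, -21, 11, 43, 4, -34, -16] -> [-34, -41, -42, 21, -11, -43, -4, 34, 16] -> [-27, -34, -35, 28, -4, -36, 3, 41, 23] -> [-20, -27, -28, 35, 3, -29, 10, 48, 30] -> [-28, 35, 3, -29, 10, 48, 30] -> [28, -35, -3, 29, -10, -48, -30]
  [-27, 49, 11, -9, 49] -> [27, -49, -11, 9, -49] -> [34, -42, -4, 16, -42] -> [41, -35, 3, 23, -35] -> [3, 23, -35] -> [-3, -23, 35]
  [1, -27, -1] -> [-1, 27, 1] -> [6, 34, 8] -> [13, 41, 15] -> [15] -> [-15]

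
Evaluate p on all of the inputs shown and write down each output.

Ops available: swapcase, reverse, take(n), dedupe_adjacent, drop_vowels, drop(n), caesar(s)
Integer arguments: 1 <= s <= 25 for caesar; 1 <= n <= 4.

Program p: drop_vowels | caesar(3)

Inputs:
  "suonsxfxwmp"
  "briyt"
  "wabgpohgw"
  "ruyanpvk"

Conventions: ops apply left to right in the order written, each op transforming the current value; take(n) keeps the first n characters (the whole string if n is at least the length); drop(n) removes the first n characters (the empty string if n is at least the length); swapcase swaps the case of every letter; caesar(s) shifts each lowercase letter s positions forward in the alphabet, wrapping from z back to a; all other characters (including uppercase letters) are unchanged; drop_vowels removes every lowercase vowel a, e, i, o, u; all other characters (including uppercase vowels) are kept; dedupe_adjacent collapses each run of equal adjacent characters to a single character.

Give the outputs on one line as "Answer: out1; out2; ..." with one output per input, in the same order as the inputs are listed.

Execution, op by op:
  "suonsxfxwmp" -> "snsxfxwmp" -> "vqvaiazps"
  "briyt" -> "bryt" -> "eubw"
  "wabgpohgw" -> "wbgphgw" -> "zejskjz"
  "ruyanpvk" -> "rynpvk" -> "ubqsyn"

"vqvaiazps"; "eubw"; "zejskjz"; "ubqsyn"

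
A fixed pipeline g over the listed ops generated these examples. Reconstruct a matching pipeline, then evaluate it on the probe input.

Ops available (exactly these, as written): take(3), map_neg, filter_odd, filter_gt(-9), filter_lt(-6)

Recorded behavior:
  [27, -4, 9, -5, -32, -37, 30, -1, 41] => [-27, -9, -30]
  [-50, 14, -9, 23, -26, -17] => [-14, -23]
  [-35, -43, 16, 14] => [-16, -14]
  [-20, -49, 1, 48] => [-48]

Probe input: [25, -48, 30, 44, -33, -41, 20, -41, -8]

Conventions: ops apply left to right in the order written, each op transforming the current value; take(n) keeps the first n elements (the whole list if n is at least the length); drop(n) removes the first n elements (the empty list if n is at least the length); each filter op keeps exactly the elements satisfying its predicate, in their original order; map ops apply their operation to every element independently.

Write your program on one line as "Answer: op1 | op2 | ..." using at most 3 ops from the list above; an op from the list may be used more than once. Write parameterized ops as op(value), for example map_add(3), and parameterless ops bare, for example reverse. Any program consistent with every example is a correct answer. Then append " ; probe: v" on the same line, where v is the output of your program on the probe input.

map_neg | filter_lt(-6) | take(3) ; probe: [-25, -30, -44]

Check, running the answer program on each example:
  [27, -4, 9, -5, -32, -37, 30, -1, 41] -> [-27, 4, -9, 5, 32, 37, -30, 1, -41] -> [-27, -9, -30, -41] -> [-27, -9, -30]
  [-50, 14, -9, 23, -26, -17] -> [50, -14, 9, -23, 26, 17] -> [-14, -23] -> [-14, -23]
  [-35, -43, 16, 14] -> [35, 43, -16, -14] -> [-16, -14] -> [-16, -14]
  [-20, -49, 1, 48] -> [20, 49, -1, -48] -> [-48] -> [-48]
  probe: [25, -48, 30, 44, -33, -41, 20, -41, -8] -> [-25, 48, -30, -44, 33, 41, -20, 41, 8] -> [-25, -30, -44, -20] -> [-25, -30, -44]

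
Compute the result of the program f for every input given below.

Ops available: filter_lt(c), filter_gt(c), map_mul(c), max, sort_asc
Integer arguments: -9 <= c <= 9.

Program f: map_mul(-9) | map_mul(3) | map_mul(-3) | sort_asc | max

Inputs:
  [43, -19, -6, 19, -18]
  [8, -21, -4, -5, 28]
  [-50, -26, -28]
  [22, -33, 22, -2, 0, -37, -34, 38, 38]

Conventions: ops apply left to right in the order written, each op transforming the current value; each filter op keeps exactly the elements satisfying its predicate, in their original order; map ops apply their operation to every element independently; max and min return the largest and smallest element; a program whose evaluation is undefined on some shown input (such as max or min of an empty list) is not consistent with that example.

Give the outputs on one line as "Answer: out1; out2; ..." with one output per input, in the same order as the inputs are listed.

Execution, op by op:
  [43, -19, -6, 19, -18] -> [-387, 171, 54, -171, 162] -> [-1161, 513, 162, -513, 486] -> [3483, -1539, -486, 1539, -1458] -> [-1539, -1458, -486, 1539, 3483] -> 3483
  [8, -21, -4, -5, 28] -> [-72, 189, 36, 45, -252] -> [-216, 567, 108, 135, -756] -> [648, -1701, -324, -405, 2268] -> [-1701, -405, -324, 648, 2268] -> 2268
  [-50, -26, -28] -> [450, 234, 252] -> [1350, 702, 756] -> [-4050, -2106, -2268] -> [-4050, -2268, -2106] -> -2106
  [22, -33, 22, -2, 0, -37, -34, 38, 38] -> [-198, 297, -198, 18, 0, 333, 306, -342, -342] -> [-594, 891, -594, 54, 0, 999, 918, -1026, -1026] -> [1782, -2673, 1782, -162, 0, -2997, -2754, 3078, 3078] -> [-2997, -2754, -2673, -162, 0, 1782, 1782, 3078, 3078] -> 3078

3483; 2268; -2106; 3078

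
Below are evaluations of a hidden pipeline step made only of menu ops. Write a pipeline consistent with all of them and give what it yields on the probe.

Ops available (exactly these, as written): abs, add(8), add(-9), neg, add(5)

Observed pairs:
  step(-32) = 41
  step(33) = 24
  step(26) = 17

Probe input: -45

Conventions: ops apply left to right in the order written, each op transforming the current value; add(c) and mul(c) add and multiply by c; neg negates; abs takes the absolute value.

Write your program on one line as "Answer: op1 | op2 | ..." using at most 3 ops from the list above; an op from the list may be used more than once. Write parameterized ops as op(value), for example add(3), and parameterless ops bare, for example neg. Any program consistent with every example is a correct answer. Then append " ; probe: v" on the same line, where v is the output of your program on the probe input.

add(-9) | abs ; probe: 54

Check, running the answer program on each example:
  -32 -> -41 -> 41
  33 -> 24 -> 24
  26 -> 17 -> 17
  probe: -45 -> -54 -> 54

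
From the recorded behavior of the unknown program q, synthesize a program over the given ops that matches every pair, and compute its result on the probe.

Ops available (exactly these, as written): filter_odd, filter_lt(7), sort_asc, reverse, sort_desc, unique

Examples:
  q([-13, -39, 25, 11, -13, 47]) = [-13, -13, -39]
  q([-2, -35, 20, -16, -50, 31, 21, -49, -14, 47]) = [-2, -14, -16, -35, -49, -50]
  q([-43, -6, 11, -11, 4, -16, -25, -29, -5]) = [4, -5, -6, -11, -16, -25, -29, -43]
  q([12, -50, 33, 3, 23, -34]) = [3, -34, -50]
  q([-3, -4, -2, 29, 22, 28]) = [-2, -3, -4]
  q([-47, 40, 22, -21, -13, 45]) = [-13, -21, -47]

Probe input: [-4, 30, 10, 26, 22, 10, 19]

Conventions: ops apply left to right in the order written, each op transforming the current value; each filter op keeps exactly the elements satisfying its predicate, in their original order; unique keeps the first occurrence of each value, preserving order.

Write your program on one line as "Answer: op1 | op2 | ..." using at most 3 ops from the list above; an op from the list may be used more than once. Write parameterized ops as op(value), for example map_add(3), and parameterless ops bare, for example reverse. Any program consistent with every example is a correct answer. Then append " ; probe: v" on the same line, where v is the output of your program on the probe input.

filter_lt(7) | sort_desc ; probe: [-4]

Check, running the answer program on each example:
  [-13, -39, 25, 11, -13, 47] -> [-13, -39, -13] -> [-13, -13, -39]
  [-2, -35, 20, -16, -50, 31, 21, -49, -14, 47] -> [-2, -35, -16, -50, -49, -14] -> [-2, -14, -16, -35, -49, -50]
  [-43, -6, 11, -11, 4, -16, -25, -29, -5] -> [-43, -6, -11, 4, -16, -25, -29, -5] -> [4, -5, -6, -11, -16, -25, -29, -43]
  [12, -50, 33, 3, 23, -34] -> [-50, 3, -34] -> [3, -34, -50]
  [-3, -4, -2, 29, 22, 28] -> [-3, -4, -2] -> [-2, -3, -4]
  [-47, 40, 22, -21, -13, 45] -> [-47, -21, -13] -> [-13, -21, -47]
  probe: [-4, 30, 10, 26, 22, 10, 19] -> [-4] -> [-4]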